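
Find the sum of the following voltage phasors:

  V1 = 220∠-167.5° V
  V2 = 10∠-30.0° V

Step 1 — Convert each phasor to rectangular form:
  V1 = 220·(cos(-167.5°) + j·sin(-167.5°)) = -214.8 - j47.62 V
  V2 = 10·(cos(-30.0°) + j·sin(-30.0°)) = 8.66 - j5 V
Step 2 — Sum components: V_total = -206.1 - j52.62 V.
Step 3 — Convert to polar: |V_total| = 212.7 V, ∠V_total = -165.7°.

V_total = 212.7∠-165.7° V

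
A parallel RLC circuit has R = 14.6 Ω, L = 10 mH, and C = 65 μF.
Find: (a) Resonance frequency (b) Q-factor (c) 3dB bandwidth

Step 1 — Resonance: ω₀ = 1/√(LC) = 1/√(0.01·6.5e-05) = 1240 rad/s.
Step 2 — f₀ = ω₀/(2π) = 197.4 Hz.
Step 3 — Parallel Q: Q = R/(ω₀L) = 14.6/(1240·0.01) = 1.177.
Step 4 — Bandwidth: Δω = ω₀/Q = 1054 rad/s; BW = Δω/(2π) = 167.7 Hz.

(a) f₀ = 197.4 Hz  (b) Q = 1.177  (c) BW = 167.7 Hz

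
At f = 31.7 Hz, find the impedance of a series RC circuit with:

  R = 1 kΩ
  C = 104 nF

Step 1 — Angular frequency: ω = 2π·f = 2π·31.7 = 199.2 rad/s.
Step 2 — Component impedances:
  R: Z = R = 1000 Ω
  C: Z = 1/(jωC) = -j/(ω·C) = 0 - j4.828e+04 Ω
Step 3 — Series combination: Z_total = R + C = 1000 - j4.828e+04 Ω = 4.829e+04∠-88.8° Ω.

Z = 1000 - j4.828e+04 Ω = 4.829e+04∠-88.8° Ω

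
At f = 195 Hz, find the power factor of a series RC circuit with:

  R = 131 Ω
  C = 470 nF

Step 1 — Angular frequency: ω = 2π·f = 2π·195 = 1225 rad/s.
Step 2 — Component impedances:
  R: Z = R = 131 Ω
  C: Z = 1/(jωC) = -j/(ω·C) = 0 - j1737 Ω
Step 3 — Series combination: Z_total = R + C = 131 - j1737 Ω = 1741∠-85.7° Ω.
Step 4 — Power factor: PF = cos(φ) = Re(Z)/|Z| = 131/1741.5 = 0.07522.
Step 5 — Type: Im(Z) = -1737 ⇒ leading (phase φ = -85.7°).

PF = 0.07522 (leading, φ = -85.7°)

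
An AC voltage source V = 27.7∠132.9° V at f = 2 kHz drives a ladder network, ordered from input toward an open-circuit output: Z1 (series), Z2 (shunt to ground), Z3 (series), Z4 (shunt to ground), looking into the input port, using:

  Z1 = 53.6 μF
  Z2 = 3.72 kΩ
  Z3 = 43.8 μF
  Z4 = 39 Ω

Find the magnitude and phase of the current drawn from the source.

Step 1 — Angular frequency: ω = 2π·f = 2π·2000 = 1.257e+04 rad/s.
Step 2 — Component impedances:
  Z1: Z = 1/(jωC) = -j/(ω·C) = 0 - j1.485 Ω
  Z2: Z = R = 3720 Ω
  Z3: Z = 1/(jωC) = -j/(ω·C) = 0 - j1.817 Ω
  Z4: Z = R = 39 Ω
Step 3 — Ladder network (open output): work backward from the far end, alternating series and parallel combinations. Z_in = 38.6 - j3.264 Ω = 38.73∠-4.8° Ω.
Step 4 — Source phasor: V = 27.7∠132.9° V = -18.86 + j20.29 V.
Step 5 — Ohm's law: I = V / Z_total = (-18.86 + j20.29) / (38.6 - j3.264) = -0.5292 + j0.481 A.
Step 6 — Convert to polar: |I| = 0.7151 A, ∠I = 137.7°.

I = 0.7151∠137.7° A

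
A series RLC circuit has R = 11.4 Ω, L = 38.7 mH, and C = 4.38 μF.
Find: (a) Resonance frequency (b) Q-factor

Step 1 — Resonance condition Im(Z)=0 gives ω₀ = 1/√(LC).
Step 2 — ω₀ = 1/√(0.0387·4.38e-06) = 2429 rad/s.
Step 3 — f₀ = ω₀/(2π) = 386.6 Hz.
Step 4 — Series Q: Q = ω₀L/R = 2429·0.0387/11.4 = 8.245.

(a) f₀ = 386.6 Hz  (b) Q = 8.245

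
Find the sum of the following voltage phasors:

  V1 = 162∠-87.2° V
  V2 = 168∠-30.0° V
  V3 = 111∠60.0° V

Step 1 — Convert each phasor to rectangular form:
  V1 = 162·(cos(-87.2°) + j·sin(-87.2°)) = 7.914 - j161.8 V
  V2 = 168·(cos(-30.0°) + j·sin(-30.0°)) = 145.5 - j84 V
  V3 = 111·(cos(60.0°) + j·sin(60.0°)) = 55.5 + j96.13 V
Step 2 — Sum components: V_total = 208.9 - j149.7 V.
Step 3 — Convert to polar: |V_total| = 257 V, ∠V_total = -35.6°.

V_total = 257∠-35.6° V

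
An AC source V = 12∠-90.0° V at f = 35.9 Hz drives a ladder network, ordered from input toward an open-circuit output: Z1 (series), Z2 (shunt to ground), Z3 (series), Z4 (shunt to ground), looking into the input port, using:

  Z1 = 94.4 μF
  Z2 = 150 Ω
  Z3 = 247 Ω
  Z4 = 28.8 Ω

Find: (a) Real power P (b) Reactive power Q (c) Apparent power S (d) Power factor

Step 1 — Angular frequency: ω = 2π·f = 2π·35.9 = 225.6 rad/s.
Step 2 — Component impedances:
  Z1: Z = 1/(jωC) = -j/(ω·C) = 0 - j46.96 Ω
  Z2: Z = R = 150 Ω
  Z3: Z = R = 247 Ω
  Z4: Z = R = 28.8 Ω
Step 3 — Ladder network (open output): work backward from the far end, alternating series and parallel combinations. Z_in = 97.16 - j46.96 Ω = 107.9∠-25.8° Ω.
Step 4 — Source phasor: V = 12∠-90.0° V = 0 - j12 V.
Step 5 — Current: I = V / Z = 0.04839 - j0.1001 A = 0.1112∠-64.2° A.
Step 6 — Complex power: S = V·I* = 1.201 - j0.5807 VA.
Step 7 — Real power: P = Re(S) = 1.201 W.
Step 8 — Reactive power: Q = Im(S) = -0.5807 VAR.
Step 9 — Apparent power: |S| = 1.334 VA.
Step 10 — Power factor: PF = P/|S| = 0.9003 (leading).

(a) P = 1.201 W  (b) Q = -0.5807 VAR  (c) S = 1.334 VA  (d) PF = 0.9003 (leading)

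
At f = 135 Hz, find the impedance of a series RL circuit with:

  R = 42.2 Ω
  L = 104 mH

Step 1 — Angular frequency: ω = 2π·f = 2π·135 = 848.2 rad/s.
Step 2 — Component impedances:
  R: Z = R = 42.2 Ω
  L: Z = jωL = j·848.2·0.104 = 0 + j88.22 Ω
Step 3 — Series combination: Z_total = R + L = 42.2 + j88.22 Ω = 97.79∠64.4° Ω.

Z = 42.2 + j88.22 Ω = 97.79∠64.4° Ω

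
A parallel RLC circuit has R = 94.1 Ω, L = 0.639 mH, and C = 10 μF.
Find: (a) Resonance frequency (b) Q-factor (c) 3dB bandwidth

Step 1 — Resonance: ω₀ = 1/√(LC) = 1/√(0.000639·1e-05) = 1.251e+04 rad/s.
Step 2 — f₀ = ω₀/(2π) = 1991 Hz.
Step 3 — Parallel Q: Q = R/(ω₀L) = 94.1/(1.251e+04·0.000639) = 11.77.
Step 4 — Bandwidth: Δω = ω₀/Q = 1063 rad/s; BW = Δω/(2π) = 169.1 Hz.

(a) f₀ = 1991 Hz  (b) Q = 11.77  (c) BW = 169.1 Hz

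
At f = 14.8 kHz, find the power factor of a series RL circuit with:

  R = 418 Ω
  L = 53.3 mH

Step 1 — Angular frequency: ω = 2π·f = 2π·1.48e+04 = 9.299e+04 rad/s.
Step 2 — Component impedances:
  R: Z = R = 418 Ω
  L: Z = jωL = j·9.299e+04·0.0533 = 0 + j4956 Ω
Step 3 — Series combination: Z_total = R + L = 418 + j4956 Ω = 4974∠85.2° Ω.
Step 4 — Power factor: PF = cos(φ) = Re(Z)/|Z| = 418/4974 = 0.08404.
Step 5 — Type: Im(Z) = 4956 ⇒ lagging (phase φ = 85.2°).

PF = 0.08404 (lagging, φ = 85.2°)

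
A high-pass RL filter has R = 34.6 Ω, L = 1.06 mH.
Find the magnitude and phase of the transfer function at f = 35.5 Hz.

Step 1 — Angular frequency: ω = 2π·35.5 = 223.1 rad/s.
Step 2 — Transfer function: H(jω) = jωL/(R + jωL).
Step 3 — Numerator jωL = j·0.2364; denominator R + jωL = 34.6 + j0.2364.
Step 4 — H = 4.669e-05 + j0.006833.
Step 5 — Magnitude: |H| = 0.006833 (-43.3 dB); phase: φ = 89.6°.

|H| = 0.006833 (-43.3 dB), φ = 89.6°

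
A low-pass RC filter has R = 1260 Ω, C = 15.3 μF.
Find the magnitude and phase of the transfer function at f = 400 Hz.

Step 1 — Angular frequency: ω = 2π·400 = 2513 rad/s.
Step 2 — Transfer function: H(jω) = 1/(1 + jωRC).
Step 3 — Denominator: 1 + jωRC = 1 + j·2513·1260·1.53e-05 = 1 + j48.45.
Step 4 — H = 0.0004258 - j0.02063.
Step 5 — Magnitude: |H| = 0.02064 (-33.7 dB); phase: φ = -88.8°.

|H| = 0.02064 (-33.7 dB), φ = -88.8°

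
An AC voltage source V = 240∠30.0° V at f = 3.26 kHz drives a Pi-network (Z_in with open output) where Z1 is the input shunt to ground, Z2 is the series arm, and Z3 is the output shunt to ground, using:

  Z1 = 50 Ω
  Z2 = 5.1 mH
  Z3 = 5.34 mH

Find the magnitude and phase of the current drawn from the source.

Step 1 — Angular frequency: ω = 2π·f = 2π·3260 = 2.048e+04 rad/s.
Step 2 — Component impedances:
  Z1: Z = R = 50 Ω
  Z2: Z = jωL = j·2.048e+04·0.0051 = 0 + j104.5 Ω
  Z3: Z = jωL = j·2.048e+04·0.00534 = 0 + j109.4 Ω
Step 3 — With open output, the series arm Z2 and the output shunt Z3 appear in series to ground: Z2 + Z3 = 0 + j213.8 Ω.
Step 4 — Parallel with input shunt Z1: Z_in = Z1 || (Z2 + Z3) = 47.41 + j11.08 Ω = 48.69∠13.2° Ω.
Step 5 — Source phasor: V = 240∠30.0° V = 207.8 + j120 V.
Step 6 — Ohm's law: I = V / Z_total = (207.8 + j120) / (47.41 + j11.08) = 4.718 + j1.428 A.
Step 7 — Convert to polar: |I| = 4.929 A, ∠I = 16.8°.

I = 4.929∠16.8° A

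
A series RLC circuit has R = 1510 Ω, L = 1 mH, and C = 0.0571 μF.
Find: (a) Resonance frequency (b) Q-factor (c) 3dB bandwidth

Step 1 — Resonance: ω₀ = 1/√(LC) = 1/√(0.001·5.71e-08) = 1.323e+05 rad/s.
Step 2 — f₀ = ω₀/(2π) = 2.106e+04 Hz.
Step 3 — Series Q: Q = ω₀L/R = 1.323e+05·0.001/1510 = 0.08764.
Step 4 — Bandwidth: Δω = ω₀/Q = 1.51e+06 rad/s; BW = Δω/(2π) = 2.403e+05 Hz.

(a) f₀ = 2.106e+04 Hz  (b) Q = 0.08764  (c) BW = 2.403e+05 Hz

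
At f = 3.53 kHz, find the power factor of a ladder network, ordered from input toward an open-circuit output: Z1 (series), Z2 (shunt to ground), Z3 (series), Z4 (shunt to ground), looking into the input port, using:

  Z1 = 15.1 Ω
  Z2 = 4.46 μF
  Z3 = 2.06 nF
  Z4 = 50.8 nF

Step 1 — Angular frequency: ω = 2π·f = 2π·3530 = 2.218e+04 rad/s.
Step 2 — Component impedances:
  Z1: Z = R = 15.1 Ω
  Z2: Z = 1/(jωC) = -j/(ω·C) = 0 - j10.11 Ω
  Z3: Z = 1/(jωC) = -j/(ω·C) = 0 - j2.189e+04 Ω
  Z4: Z = 1/(jωC) = -j/(ω·C) = 0 - j887.5 Ω
Step 3 — Ladder network (open output): work backward from the far end, alternating series and parallel combinations. Z_in = 15.1 - j10.1 Ω = 18.17∠-33.8° Ω.
Step 4 — Power factor: PF = cos(φ) = Re(Z)/|Z| = 15.1/18.169 = 0.8311.
Step 5 — Type: Im(Z) = -10.1 ⇒ leading (phase φ = -33.8°).

PF = 0.8311 (leading, φ = -33.8°)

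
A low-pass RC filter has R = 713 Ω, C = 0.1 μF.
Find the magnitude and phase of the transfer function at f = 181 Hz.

Step 1 — Angular frequency: ω = 2π·181 = 1137 rad/s.
Step 2 — Transfer function: H(jω) = 1/(1 + jωRC).
Step 3 — Denominator: 1 + jωRC = 1 + j·1137·713·1e-07 = 1 + j0.08109.
Step 4 — H = 0.9935 - j0.08056.
Step 5 — Magnitude: |H| = 0.9967 (-0.0 dB); phase: φ = -4.6°.

|H| = 0.9967 (-0.0 dB), φ = -4.6°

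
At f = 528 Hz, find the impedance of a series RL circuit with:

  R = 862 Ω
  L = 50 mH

Step 1 — Angular frequency: ω = 2π·f = 2π·528 = 3318 rad/s.
Step 2 — Component impedances:
  R: Z = R = 862 Ω
  L: Z = jωL = j·3318·0.05 = 0 + j165.9 Ω
Step 3 — Series combination: Z_total = R + L = 862 + j165.9 Ω = 877.8∠10.9° Ω.

Z = 862 + j165.9 Ω = 877.8∠10.9° Ω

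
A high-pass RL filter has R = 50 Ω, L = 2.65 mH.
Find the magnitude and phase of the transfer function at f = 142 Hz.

Step 1 — Angular frequency: ω = 2π·142 = 892.2 rad/s.
Step 2 — Transfer function: H(jω) = jωL/(R + jωL).
Step 3 — Numerator jωL = j·2.364; denominator R + jωL = 50 + j2.364.
Step 4 — H = 0.002231 + j0.04718.
Step 5 — Magnitude: |H| = 0.04723 (-26.5 dB); phase: φ = 87.3°.

|H| = 0.04723 (-26.5 dB), φ = 87.3°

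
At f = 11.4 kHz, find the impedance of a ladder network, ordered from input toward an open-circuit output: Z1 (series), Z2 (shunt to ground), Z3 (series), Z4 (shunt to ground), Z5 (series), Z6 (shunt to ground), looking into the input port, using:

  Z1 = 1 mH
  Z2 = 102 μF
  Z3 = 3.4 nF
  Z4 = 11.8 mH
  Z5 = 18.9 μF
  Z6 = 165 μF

Step 1 — Angular frequency: ω = 2π·f = 2π·1.14e+04 = 7.163e+04 rad/s.
Step 2 — Component impedances:
  Z1: Z = jωL = j·7.163e+04·0.001 = 0 + j71.63 Ω
  Z2: Z = 1/(jωC) = -j/(ω·C) = 0 - j0.1369 Ω
  Z3: Z = 1/(jωC) = -j/(ω·C) = 0 - j4106 Ω
  Z4: Z = jωL = j·7.163e+04·0.0118 = 0 + j845.2 Ω
  Z5: Z = 1/(jωC) = -j/(ω·C) = 0 - j0.7387 Ω
  Z6: Z = 1/(jωC) = -j/(ω·C) = 0 - j0.08461 Ω
Step 3 — Ladder network (open output): work backward from the far end, alternating series and parallel combinations. Z_in = 0 + j71.49 Ω = 71.49∠90.0° Ω.

Z = 0 + j71.49 Ω = 71.49∠90.0° Ω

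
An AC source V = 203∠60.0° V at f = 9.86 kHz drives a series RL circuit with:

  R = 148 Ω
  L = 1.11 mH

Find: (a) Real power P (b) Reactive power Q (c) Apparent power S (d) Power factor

Step 1 — Angular frequency: ω = 2π·f = 2π·9860 = 6.195e+04 rad/s.
Step 2 — Component impedances:
  R: Z = R = 148 Ω
  L: Z = jωL = j·6.195e+04·0.00111 = 0 + j68.77 Ω
Step 3 — Series combination: Z_total = R + L = 148 + j68.77 Ω = 163.2∠24.9° Ω.
Step 4 — Source phasor: V = 203∠60.0° V = 101.5 + j175.8 V.
Step 5 — Current: I = V / Z = 1.018 + j0.7149 A = 1.244∠35.1° A.
Step 6 — Complex power: S = V·I* = 229 + j106.4 VA.
Step 7 — Real power: P = Re(S) = 229 W.
Step 8 — Reactive power: Q = Im(S) = 106.4 VAR.
Step 9 — Apparent power: |S| = 252.5 VA.
Step 10 — Power factor: PF = P/|S| = 0.9069 (lagging).

(a) P = 229 W  (b) Q = 106.4 VAR  (c) S = 252.5 VA  (d) PF = 0.9069 (lagging)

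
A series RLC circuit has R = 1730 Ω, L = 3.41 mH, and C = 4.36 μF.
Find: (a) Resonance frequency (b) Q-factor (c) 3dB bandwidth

Step 1 — Resonance: ω₀ = 1/√(LC) = 1/√(0.00341·4.36e-06) = 8201 rad/s.
Step 2 — f₀ = ω₀/(2π) = 1305 Hz.
Step 3 — Series Q: Q = ω₀L/R = 8201·0.00341/1730 = 0.01617.
Step 4 — Bandwidth: Δω = ω₀/Q = 5.073e+05 rad/s; BW = Δω/(2π) = 8.074e+04 Hz.

(a) f₀ = 1305 Hz  (b) Q = 0.01617  (c) BW = 8.074e+04 Hz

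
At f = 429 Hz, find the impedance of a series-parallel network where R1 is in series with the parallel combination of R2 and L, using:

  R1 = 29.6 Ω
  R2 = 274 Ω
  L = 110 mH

Step 1 — Angular frequency: ω = 2π·f = 2π·429 = 2695 rad/s.
Step 2 — Component impedances:
  R1: Z = R = 29.6 Ω
  R2: Z = R = 274 Ω
  L: Z = jωL = j·2695·0.11 = 0 + j296.5 Ω
Step 3 — Parallel branch: R2 || L = 1/(1/R2 + 1/L) = 147.8 + j136.6 Ω.
Step 4 — Series with R1: Z_total = R1 + (R2 || L) = 177.4 + j136.6 Ω = 223.9∠37.6° Ω.

Z = 177.4 + j136.6 Ω = 223.9∠37.6° Ω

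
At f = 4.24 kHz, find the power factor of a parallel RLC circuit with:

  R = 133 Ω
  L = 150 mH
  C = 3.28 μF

Step 1 — Angular frequency: ω = 2π·f = 2π·4240 = 2.664e+04 rad/s.
Step 2 — Component impedances:
  R: Z = R = 133 Ω
  L: Z = jωL = j·2.664e+04·0.15 = 0 + j3996 Ω
  C: Z = 1/(jωC) = -j/(ω·C) = 0 - j11.44 Ω
Step 3 — Parallel combination: 1/Z_total = 1/R + 1/L + 1/C; Z_total = 0.9831 - j11.39 Ω = 11.43∠-85.1° Ω.
Step 4 — Power factor: PF = cos(φ) = Re(Z)/|Z| = 0.983056/11.4344 = 0.08597.
Step 5 — Type: Im(Z) = -11.39 ⇒ leading (phase φ = -85.1°).

PF = 0.08597 (leading, φ = -85.1°)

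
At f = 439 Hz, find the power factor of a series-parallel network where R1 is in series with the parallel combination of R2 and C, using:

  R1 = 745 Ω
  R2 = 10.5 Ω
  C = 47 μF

Step 1 — Angular frequency: ω = 2π·f = 2π·439 = 2758 rad/s.
Step 2 — Component impedances:
  R1: Z = R = 745 Ω
  R2: Z = R = 10.5 Ω
  C: Z = 1/(jωC) = -j/(ω·C) = 0 - j7.714 Ω
Step 3 — Parallel branch: R2 || C = 1/(1/R2 + 1/C) = 3.68 - j5.01 Ω.
Step 4 — Series with R1: Z_total = R1 + (R2 || C) = 748.7 - j5.01 Ω = 748.7∠-0.4° Ω.
Step 5 — Power factor: PF = cos(φ) = Re(Z)/|Z| = 748.7/748.7 = 1.
Step 6 — Type: Im(Z) = -5.01 ⇒ leading (phase φ = -0.4°).

PF = 1 (leading, φ = -0.4°)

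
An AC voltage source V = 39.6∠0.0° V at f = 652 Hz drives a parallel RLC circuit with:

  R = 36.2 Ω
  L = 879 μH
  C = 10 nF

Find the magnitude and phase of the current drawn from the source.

Step 1 — Angular frequency: ω = 2π·f = 2π·652 = 4097 rad/s.
Step 2 — Component impedances:
  R: Z = R = 36.2 Ω
  L: Z = jωL = j·4097·0.000879 = 0 + j3.601 Ω
  C: Z = 1/(jωC) = -j/(ω·C) = 0 - j2.441e+04 Ω
Step 3 — Parallel combination: 1/Z_total = 1/R + 1/L + 1/C; Z_total = 0.3548 + j3.566 Ω = 3.584∠84.3° Ω.
Step 4 — Source phasor: V = 39.6∠0.0° V = 39.6 V.
Step 5 — Ohm's law: I = V / Z_total = (39.6) / (0.3548 + j3.566) = 1.094 - j11 A.
Step 6 — Convert to polar: |I| = 11.05 A, ∠I = -84.3°.

I = 11.05∠-84.3° A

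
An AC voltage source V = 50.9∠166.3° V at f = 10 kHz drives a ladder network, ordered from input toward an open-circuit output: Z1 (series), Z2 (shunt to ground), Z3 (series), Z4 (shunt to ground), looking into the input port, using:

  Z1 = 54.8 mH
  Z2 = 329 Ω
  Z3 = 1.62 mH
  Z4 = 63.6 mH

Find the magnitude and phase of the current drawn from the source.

Step 1 — Angular frequency: ω = 2π·f = 2π·1e+04 = 6.283e+04 rad/s.
Step 2 — Component impedances:
  Z1: Z = jωL = j·6.283e+04·0.0548 = 0 + j3443 Ω
  Z2: Z = R = 329 Ω
  Z3: Z = jωL = j·6.283e+04·0.00162 = 0 + j101.8 Ω
  Z4: Z = jωL = j·6.283e+04·0.0636 = 0 + j3996 Ω
Step 3 — Ladder network (open output): work backward from the far end, alternating series and parallel combinations. Z_in = 326.9 + j3469 Ω = 3485∠84.6° Ω.
Step 4 — Source phasor: V = 50.9∠166.3° V = -49.45 + j12.06 V.
Step 5 — Ohm's law: I = V / Z_total = (-49.45 + j12.06) / (326.9 + j3469) = 0.002113 + j0.01445 A.
Step 6 — Convert to polar: |I| = 0.01461 A, ∠I = 81.7°.

I = 0.01461∠81.7° A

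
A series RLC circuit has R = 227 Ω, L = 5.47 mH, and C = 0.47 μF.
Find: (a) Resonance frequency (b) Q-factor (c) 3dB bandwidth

Step 1 — Resonance condition Im(Z)=0 gives ω₀ = 1/√(LC).
Step 2 — ω₀ = 1/√(0.00547·4.7e-07) = 1.972e+04 rad/s.
Step 3 — f₀ = ω₀/(2π) = 3139 Hz.
Step 4 — Series Q: Q = ω₀L/R = 1.972e+04·0.00547/227 = 0.4752.
Step 5 — 3dB bandwidth: Δω = ω₀/Q = 4.15e+04 rad/s; BW = Δω/(2π) = 6605 Hz.

(a) f₀ = 3139 Hz  (b) Q = 0.4752  (c) BW = 6605 Hz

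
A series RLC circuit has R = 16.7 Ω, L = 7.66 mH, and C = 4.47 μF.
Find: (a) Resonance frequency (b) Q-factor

Step 1 — Resonance condition Im(Z)=0 gives ω₀ = 1/√(LC).
Step 2 — ω₀ = 1/√(0.00766·4.47e-06) = 5404 rad/s.
Step 3 — f₀ = ω₀/(2π) = 860.1 Hz.
Step 4 — Series Q: Q = ω₀L/R = 5404·0.00766/16.7 = 2.479.

(a) f₀ = 860.1 Hz  (b) Q = 2.479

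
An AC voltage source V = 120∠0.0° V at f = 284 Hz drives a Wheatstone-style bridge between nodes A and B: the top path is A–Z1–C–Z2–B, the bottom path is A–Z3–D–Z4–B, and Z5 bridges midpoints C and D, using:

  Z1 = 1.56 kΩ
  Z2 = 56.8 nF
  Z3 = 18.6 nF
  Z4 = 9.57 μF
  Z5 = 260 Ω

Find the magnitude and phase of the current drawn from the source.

Step 1 — Angular frequency: ω = 2π·f = 2π·284 = 1784 rad/s.
Step 2 — Component impedances:
  Z1: Z = R = 1560 Ω
  Z2: Z = 1/(jωC) = -j/(ω·C) = 0 - j9866 Ω
  Z3: Z = 1/(jωC) = -j/(ω·C) = 0 - j3.013e+04 Ω
  Z4: Z = 1/(jωC) = -j/(ω·C) = 0 - j58.56 Ω
  Z5: Z = R = 260 Ω
Step 3 — Bridge requires nodal analysis (the Z5 bridge couples midpoints C and D, so the two paths cannot be reduced to a simple series/parallel combination). Setting node B to ground and injecting 1 A at node A, the 3-node admittance system at A, C, D solves to V_A = Z_AB = 1809 - j174.2 Ω = 1818∠-5.5° Ω.
Step 4 — Source phasor: V = 120∠0.0° V = 120 V.
Step 5 — Ohm's law: I = V / Z_total = (120) / (1809 - j174.2) = 0.06571 + j0.006327 A.
Step 6 — Convert to polar: |I| = 0.06602 A, ∠I = 5.5°.

I = 0.06602∠5.5° A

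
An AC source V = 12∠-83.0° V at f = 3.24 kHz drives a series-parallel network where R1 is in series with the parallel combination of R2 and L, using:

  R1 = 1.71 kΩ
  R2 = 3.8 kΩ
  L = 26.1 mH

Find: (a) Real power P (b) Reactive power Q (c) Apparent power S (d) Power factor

Step 1 — Angular frequency: ω = 2π·f = 2π·3240 = 2.036e+04 rad/s.
Step 2 — Component impedances:
  R1: Z = R = 1710 Ω
  R2: Z = R = 3800 Ω
  L: Z = jωL = j·2.036e+04·0.0261 = 0 + j531.3 Ω
Step 3 — Parallel branch: R2 || L = 1/(1/R2 + 1/L) = 72.87 + j521.1 Ω.
Step 4 — Series with R1: Z_total = R1 + (R2 || L) = 1783 + j521.1 Ω = 1857∠16.3° Ω.
Step 5 — Source phasor: V = 12∠-83.0° V = 1.462 - j11.91 V.
Step 6 — Current: I = V / Z = -0.001043 - j0.006376 A = 0.00646∠-99.3° A.
Step 7 — Complex power: S = V·I* = 0.07441 + j0.02175 VA.
Step 8 — Real power: P = Re(S) = 0.07441 W.
Step 9 — Reactive power: Q = Im(S) = 0.02175 VAR.
Step 10 — Apparent power: |S| = 0.07752 VA.
Step 11 — Power factor: PF = P/|S| = 0.9598 (lagging).

(a) P = 0.07441 W  (b) Q = 0.02175 VAR  (c) S = 0.07752 VA  (d) PF = 0.9598 (lagging)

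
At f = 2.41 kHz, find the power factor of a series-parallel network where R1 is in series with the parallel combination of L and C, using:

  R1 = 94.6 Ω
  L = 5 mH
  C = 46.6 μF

Step 1 — Angular frequency: ω = 2π·f = 2π·2410 = 1.514e+04 rad/s.
Step 2 — Component impedances:
  R1: Z = R = 94.6 Ω
  L: Z = jωL = j·1.514e+04·0.005 = 0 + j75.71 Ω
  C: Z = 1/(jωC) = -j/(ω·C) = 0 - j1.417 Ω
Step 3 — Parallel branch: L || C = 1/(1/L + 1/C) = 0 - j1.444 Ω.
Step 4 — Series with R1: Z_total = R1 + (L || C) = 94.6 - j1.444 Ω = 94.61∠-0.9° Ω.
Step 5 — Power factor: PF = cos(φ) = Re(Z)/|Z| = 94.6/94.61 = 0.9999.
Step 6 — Type: Im(Z) = -1.444 ⇒ leading (phase φ = -0.9°).

PF = 0.9999 (leading, φ = -0.9°)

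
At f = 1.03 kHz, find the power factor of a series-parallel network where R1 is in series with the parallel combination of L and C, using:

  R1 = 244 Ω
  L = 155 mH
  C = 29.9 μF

Step 1 — Angular frequency: ω = 2π·f = 2π·1030 = 6472 rad/s.
Step 2 — Component impedances:
  R1: Z = R = 244 Ω
  L: Z = jωL = j·6472·0.155 = 0 + j1003 Ω
  C: Z = 1/(jωC) = -j/(ω·C) = 0 - j5.168 Ω
Step 3 — Parallel branch: L || C = 1/(1/L + 1/C) = 0 - j5.195 Ω.
Step 4 — Series with R1: Z_total = R1 + (L || C) = 244 - j5.195 Ω = 244.1∠-1.2° Ω.
Step 5 — Power factor: PF = cos(φ) = Re(Z)/|Z| = 244/244.06 = 0.9998.
Step 6 — Type: Im(Z) = -5.195 ⇒ leading (phase φ = -1.2°).

PF = 0.9998 (leading, φ = -1.2°)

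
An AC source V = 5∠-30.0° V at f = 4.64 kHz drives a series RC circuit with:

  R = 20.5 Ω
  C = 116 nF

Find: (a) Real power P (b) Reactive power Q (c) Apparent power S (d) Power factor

Step 1 — Angular frequency: ω = 2π·f = 2π·4640 = 2.915e+04 rad/s.
Step 2 — Component impedances:
  R: Z = R = 20.5 Ω
  C: Z = 1/(jωC) = -j/(ω·C) = 0 - j295.7 Ω
Step 3 — Series combination: Z_total = R + C = 20.5 - j295.7 Ω = 296.4∠-86.0° Ω.
Step 4 — Source phasor: V = 5∠-30.0° V = 4.33 - j2.5 V.
Step 5 — Current: I = V / Z = 0.009425 + j0.01399 A = 0.01687∠56.0° A.
Step 6 — Complex power: S = V·I* = 0.005833 - j0.08414 VA.
Step 7 — Real power: P = Re(S) = 0.005833 W.
Step 8 — Reactive power: Q = Im(S) = -0.08414 VAR.
Step 9 — Apparent power: |S| = 0.08434 VA.
Step 10 — Power factor: PF = P/|S| = 0.06916 (leading).

(a) P = 0.005833 W  (b) Q = -0.08414 VAR  (c) S = 0.08434 VA  (d) PF = 0.06916 (leading)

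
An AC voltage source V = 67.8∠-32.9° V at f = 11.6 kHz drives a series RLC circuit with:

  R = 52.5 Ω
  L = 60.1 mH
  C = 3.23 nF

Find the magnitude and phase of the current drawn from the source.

Step 1 — Angular frequency: ω = 2π·f = 2π·1.16e+04 = 7.288e+04 rad/s.
Step 2 — Component impedances:
  R: Z = R = 52.5 Ω
  L: Z = jωL = j·7.288e+04·0.0601 = 0 + j4380 Ω
  C: Z = 1/(jωC) = -j/(ω·C) = 0 - j4248 Ω
Step 3 — Series combination: Z_total = R + L + C = 52.5 + j132.6 Ω = 142.6∠68.4° Ω.
Step 4 — Source phasor: V = 67.8∠-32.9° V = 56.93 - j36.83 V.
Step 5 — Ohm's law: I = V / Z_total = (56.93 - j36.83) / (52.5 + j132.6) = -0.09317 - j0.4661 A.
Step 6 — Convert to polar: |I| = 0.4753 A, ∠I = -101.3°.

I = 0.4753∠-101.3° A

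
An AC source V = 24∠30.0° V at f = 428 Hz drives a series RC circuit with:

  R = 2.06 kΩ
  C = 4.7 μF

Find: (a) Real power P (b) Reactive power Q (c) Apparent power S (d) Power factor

Step 1 — Angular frequency: ω = 2π·f = 2π·428 = 2689 rad/s.
Step 2 — Component impedances:
  R: Z = R = 2060 Ω
  C: Z = 1/(jωC) = -j/(ω·C) = 0 - j79.12 Ω
Step 3 — Series combination: Z_total = R + C = 2060 - j79.12 Ω = 2062∠-2.2° Ω.
Step 4 — Source phasor: V = 24∠30.0° V = 20.78 + j12 V.
Step 5 — Current: I = V / Z = 0.009851 + j0.006204 A = 0.01164∠32.2° A.
Step 6 — Complex power: S = V·I* = 0.2792 - j0.01072 VA.
Step 7 — Real power: P = Re(S) = 0.2792 W.
Step 8 — Reactive power: Q = Im(S) = -0.01072 VAR.
Step 9 — Apparent power: |S| = 0.2794 VA.
Step 10 — Power factor: PF = P/|S| = 0.9993 (leading).

(a) P = 0.2792 W  (b) Q = -0.01072 VAR  (c) S = 0.2794 VA  (d) PF = 0.9993 (leading)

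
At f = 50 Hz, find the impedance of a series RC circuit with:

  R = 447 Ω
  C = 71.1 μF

Step 1 — Angular frequency: ω = 2π·f = 2π·50 = 314.2 rad/s.
Step 2 — Component impedances:
  R: Z = R = 447 Ω
  C: Z = 1/(jωC) = -j/(ω·C) = 0 - j44.77 Ω
Step 3 — Series combination: Z_total = R + C = 447 - j44.77 Ω = 449.2∠-5.7° Ω.

Z = 447 - j44.77 Ω = 449.2∠-5.7° Ω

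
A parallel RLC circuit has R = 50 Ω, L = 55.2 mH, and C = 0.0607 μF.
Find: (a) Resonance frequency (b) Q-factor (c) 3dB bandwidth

Step 1 — Resonance: ω₀ = 1/√(LC) = 1/√(0.0552·6.07e-08) = 1.728e+04 rad/s.
Step 2 — f₀ = ω₀/(2π) = 2750 Hz.
Step 3 — Parallel Q: Q = R/(ω₀L) = 50/(1.728e+04·0.0552) = 0.05243.
Step 4 — Bandwidth: Δω = ω₀/Q = 3.295e+05 rad/s; BW = Δω/(2π) = 5.244e+04 Hz.

(a) f₀ = 2750 Hz  (b) Q = 0.05243  (c) BW = 5.244e+04 Hz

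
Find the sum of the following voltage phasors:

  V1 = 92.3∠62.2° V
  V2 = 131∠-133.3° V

Step 1 — Convert each phasor to rectangular form:
  V1 = 92.3·(cos(62.2°) + j·sin(62.2°)) = 43.05 + j81.65 V
  V2 = 131·(cos(-133.3°) + j·sin(-133.3°)) = -89.84 - j95.34 V
Step 2 — Sum components: V_total = -46.79 - j13.69 V.
Step 3 — Convert to polar: |V_total| = 48.76 V, ∠V_total = -163.7°.

V_total = 48.76∠-163.7° V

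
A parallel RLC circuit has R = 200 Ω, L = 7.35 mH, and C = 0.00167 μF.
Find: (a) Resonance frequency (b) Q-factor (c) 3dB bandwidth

Step 1 — Resonance: ω₀ = 1/√(LC) = 1/√(0.00735·1.67e-09) = 2.854e+05 rad/s.
Step 2 — f₀ = ω₀/(2π) = 4.543e+04 Hz.
Step 3 — Parallel Q: Q = R/(ω₀L) = 200/(2.854e+05·0.00735) = 0.09533.
Step 4 — Bandwidth: Δω = ω₀/Q = 2.994e+06 rad/s; BW = Δω/(2π) = 4.765e+05 Hz.

(a) f₀ = 4.543e+04 Hz  (b) Q = 0.09533  (c) BW = 4.765e+05 Hz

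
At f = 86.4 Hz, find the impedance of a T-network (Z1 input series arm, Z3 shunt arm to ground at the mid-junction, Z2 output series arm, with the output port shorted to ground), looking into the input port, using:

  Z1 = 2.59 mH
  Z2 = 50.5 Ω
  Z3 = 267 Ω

Step 1 — Angular frequency: ω = 2π·f = 2π·86.4 = 542.9 rad/s.
Step 2 — Component impedances:
  Z1: Z = jωL = j·542.9·0.00259 = 0 + j1.406 Ω
  Z2: Z = R = 50.5 Ω
  Z3: Z = R = 267 Ω
Step 3 — With the output port shorted to ground, the output series arm Z2 runs from the junction to ground; the shunt arm Z3 also runs from the junction to ground. They appear in parallel: Z3 || Z2 = 42.47 Ω.
Step 4 — Series with input arm Z1: Z_in = Z1 + (Z3 || Z2) = 42.47 + j1.406 Ω = 42.49∠1.9° Ω.

Z = 42.47 + j1.406 Ω = 42.49∠1.9° Ω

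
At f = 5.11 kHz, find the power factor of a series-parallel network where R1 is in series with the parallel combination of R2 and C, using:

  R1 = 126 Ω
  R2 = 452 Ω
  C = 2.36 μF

Step 1 — Angular frequency: ω = 2π·f = 2π·5110 = 3.211e+04 rad/s.
Step 2 — Component impedances:
  R1: Z = R = 126 Ω
  R2: Z = R = 452 Ω
  C: Z = 1/(jωC) = -j/(ω·C) = 0 - j13.2 Ω
Step 3 — Parallel branch: R2 || C = 1/(1/R2 + 1/C) = 0.385 - j13.19 Ω.
Step 4 — Series with R1: Z_total = R1 + (R2 || C) = 126.4 - j13.19 Ω = 127.1∠-6.0° Ω.
Step 5 — Power factor: PF = cos(φ) = Re(Z)/|Z| = 126.39/127.07 = 0.9946.
Step 6 — Type: Im(Z) = -13.19 ⇒ leading (phase φ = -6.0°).

PF = 0.9946 (leading, φ = -6.0°)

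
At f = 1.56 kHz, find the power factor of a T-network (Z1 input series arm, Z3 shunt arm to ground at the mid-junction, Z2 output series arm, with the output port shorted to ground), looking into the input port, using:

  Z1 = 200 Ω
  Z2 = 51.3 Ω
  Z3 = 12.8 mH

Step 1 — Angular frequency: ω = 2π·f = 2π·1560 = 9802 rad/s.
Step 2 — Component impedances:
  Z1: Z = R = 200 Ω
  Z2: Z = R = 51.3 Ω
  Z3: Z = jωL = j·9802·0.0128 = 0 + j125.5 Ω
Step 3 — With the output port shorted to ground, the output series arm Z2 runs from the junction to ground; the shunt arm Z3 also runs from the junction to ground. They appear in parallel: Z3 || Z2 = 43.95 + j17.97 Ω.
Step 4 — Series with input arm Z1: Z_in = Z1 + (Z3 || Z2) = 244 + j17.97 Ω = 244.6∠4.2° Ω.
Step 5 — Power factor: PF = cos(φ) = Re(Z)/|Z| = 243.95/244.61 = 0.9973.
Step 6 — Type: Im(Z) = 17.97 ⇒ lagging (phase φ = 4.2°).

PF = 0.9973 (lagging, φ = 4.2°)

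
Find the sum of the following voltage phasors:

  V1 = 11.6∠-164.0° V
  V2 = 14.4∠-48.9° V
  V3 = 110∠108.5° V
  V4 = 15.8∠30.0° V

Step 1 — Convert each phasor to rectangular form:
  V1 = 11.6·(cos(-164.0°) + j·sin(-164.0°)) = -11.15 - j3.197 V
  V2 = 14.4·(cos(-48.9°) + j·sin(-48.9°)) = 9.466 - j10.85 V
  V3 = 110·(cos(108.5°) + j·sin(108.5°)) = -34.9 + j104.3 V
  V4 = 15.8·(cos(30.0°) + j·sin(30.0°)) = 13.68 + j7.9 V
Step 2 — Sum components: V_total = -22.9 + j98.17 V.
Step 3 — Convert to polar: |V_total| = 100.8 V, ∠V_total = 103.1°.

V_total = 100.8∠103.1° V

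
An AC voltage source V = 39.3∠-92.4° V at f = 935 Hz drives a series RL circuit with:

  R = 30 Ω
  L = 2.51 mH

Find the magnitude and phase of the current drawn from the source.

Step 1 — Angular frequency: ω = 2π·f = 2π·935 = 5875 rad/s.
Step 2 — Component impedances:
  R: Z = R = 30 Ω
  L: Z = jωL = j·5875·0.00251 = 0 + j14.75 Ω
Step 3 — Series combination: Z_total = R + L = 30 + j14.75 Ω = 33.43∠26.2° Ω.
Step 4 — Source phasor: V = 39.3∠-92.4° V = -1.646 - j39.27 V.
Step 5 — Ohm's law: I = V / Z_total = (-1.646 - j39.27) / (30 + j14.75) = -0.5623 - j1.032 A.
Step 6 — Convert to polar: |I| = 1.176 A, ∠I = -118.6°.

I = 1.176∠-118.6° A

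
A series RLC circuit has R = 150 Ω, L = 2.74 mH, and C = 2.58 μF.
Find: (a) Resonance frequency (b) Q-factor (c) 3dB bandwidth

Step 1 — Resonance: ω₀ = 1/√(LC) = 1/√(0.00274·2.58e-06) = 1.189e+04 rad/s.
Step 2 — f₀ = ω₀/(2π) = 1893 Hz.
Step 3 — Series Q: Q = ω₀L/R = 1.189e+04·0.00274/150 = 0.2173.
Step 4 — Bandwidth: Δω = ω₀/Q = 5.474e+04 rad/s; BW = Δω/(2π) = 8713 Hz.

(a) f₀ = 1893 Hz  (b) Q = 0.2173  (c) BW = 8713 Hz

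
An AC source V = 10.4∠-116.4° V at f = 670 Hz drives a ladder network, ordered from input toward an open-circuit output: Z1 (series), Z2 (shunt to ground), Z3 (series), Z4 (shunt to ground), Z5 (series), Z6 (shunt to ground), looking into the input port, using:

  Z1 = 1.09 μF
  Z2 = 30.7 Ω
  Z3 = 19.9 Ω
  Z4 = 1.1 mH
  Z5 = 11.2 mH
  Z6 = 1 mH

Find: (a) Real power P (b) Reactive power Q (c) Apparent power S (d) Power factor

Step 1 — Angular frequency: ω = 2π·f = 2π·670 = 4210 rad/s.
Step 2 — Component impedances:
  Z1: Z = 1/(jωC) = -j/(ω·C) = 0 - j217.9 Ω
  Z2: Z = R = 30.7 Ω
  Z3: Z = R = 19.9 Ω
  Z4: Z = jωL = j·4210·0.0011 = 0 + j4.631 Ω
  Z5: Z = jωL = j·4210·0.0112 = 0 + j47.15 Ω
  Z6: Z = jωL = j·4210·0.001 = 0 + j4.21 Ω
Step 3 — Ladder network (open output): work backward from the far end, alternating series and parallel combinations. Z_in = 12.2 - j216.4 Ω = 216.7∠-86.8° Ω.
Step 4 — Source phasor: V = 10.4∠-116.4° V = -4.624 - j9.315 V.
Step 5 — Current: I = V / Z = 0.04171 - j0.02372 A = 0.04799∠-29.6° A.
Step 6 — Complex power: S = V·I* = 0.0281 - j0.4983 VA.
Step 7 — Real power: P = Re(S) = 0.0281 W.
Step 8 — Reactive power: Q = Im(S) = -0.4983 VAR.
Step 9 — Apparent power: |S| = 0.4991 VA.
Step 10 — Power factor: PF = P/|S| = 0.05631 (leading).

(a) P = 0.0281 W  (b) Q = -0.4983 VAR  (c) S = 0.4991 VA  (d) PF = 0.05631 (leading)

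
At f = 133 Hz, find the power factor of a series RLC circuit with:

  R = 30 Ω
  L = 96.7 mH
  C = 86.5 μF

Step 1 — Angular frequency: ω = 2π·f = 2π·133 = 835.7 rad/s.
Step 2 — Component impedances:
  R: Z = R = 30 Ω
  L: Z = jωL = j·835.7·0.0967 = 0 + j80.81 Ω
  C: Z = 1/(jωC) = -j/(ω·C) = 0 - j13.83 Ω
Step 3 — Series combination: Z_total = R + L + C = 30 + j66.97 Ω = 73.39∠65.9° Ω.
Step 4 — Power factor: PF = cos(φ) = Re(Z)/|Z| = 30/73.39 = 0.4088.
Step 5 — Type: Im(Z) = 66.97 ⇒ lagging (phase φ = 65.9°).

PF = 0.4088 (lagging, φ = 65.9°)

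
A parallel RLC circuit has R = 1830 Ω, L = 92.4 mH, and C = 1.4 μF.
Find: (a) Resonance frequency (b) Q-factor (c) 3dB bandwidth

Step 1 — Resonance: ω₀ = 1/√(LC) = 1/√(0.0924·1.4e-06) = 2780 rad/s.
Step 2 — f₀ = ω₀/(2π) = 442.5 Hz.
Step 3 — Parallel Q: Q = R/(ω₀L) = 1830/(2780·0.0924) = 7.123.
Step 4 — Bandwidth: Δω = ω₀/Q = 390.3 rad/s; BW = Δω/(2π) = 62.12 Hz.

(a) f₀ = 442.5 Hz  (b) Q = 7.123  (c) BW = 62.12 Hz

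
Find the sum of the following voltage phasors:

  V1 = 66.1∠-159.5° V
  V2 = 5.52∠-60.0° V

Step 1 — Convert each phasor to rectangular form:
  V1 = 66.1·(cos(-159.5°) + j·sin(-159.5°)) = -61.91 - j23.15 V
  V2 = 5.52·(cos(-60.0°) + j·sin(-60.0°)) = 2.76 - j4.78 V
Step 2 — Sum components: V_total = -59.15 - j27.93 V.
Step 3 — Convert to polar: |V_total| = 65.42 V, ∠V_total = -154.7°.

V_total = 65.42∠-154.7° V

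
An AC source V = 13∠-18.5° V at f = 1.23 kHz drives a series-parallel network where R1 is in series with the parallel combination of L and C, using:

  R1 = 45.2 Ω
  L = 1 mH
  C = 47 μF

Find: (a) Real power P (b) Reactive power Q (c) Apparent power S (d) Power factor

Step 1 — Angular frequency: ω = 2π·f = 2π·1230 = 7728 rad/s.
Step 2 — Component impedances:
  R1: Z = R = 45.2 Ω
  L: Z = jωL = j·7728·0.001 = 0 + j7.728 Ω
  C: Z = 1/(jωC) = -j/(ω·C) = 0 - j2.753 Ω
Step 3 — Parallel branch: L || C = 1/(1/L + 1/C) = 0 - j4.276 Ω.
Step 4 — Series with R1: Z_total = R1 + (L || C) = 45.2 - j4.276 Ω = 45.4∠-5.4° Ω.
Step 5 — Source phasor: V = 13∠-18.5° V = 12.33 - j4.125 V.
Step 6 — Current: I = V / Z = 0.2789 - j0.06487 A = 0.2863∠-13.1° A.
Step 7 — Complex power: S = V·I* = 3.706 - j0.3506 VA.
Step 8 — Real power: P = Re(S) = 3.706 W.
Step 9 — Reactive power: Q = Im(S) = -0.3506 VAR.
Step 10 — Apparent power: |S| = 3.722 VA.
Step 11 — Power factor: PF = P/|S| = 0.9956 (leading).

(a) P = 3.706 W  (b) Q = -0.3506 VAR  (c) S = 3.722 VA  (d) PF = 0.9956 (leading)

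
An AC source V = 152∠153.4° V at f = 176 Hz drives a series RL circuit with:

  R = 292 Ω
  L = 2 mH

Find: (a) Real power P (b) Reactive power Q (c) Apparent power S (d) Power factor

Step 1 — Angular frequency: ω = 2π·f = 2π·176 = 1106 rad/s.
Step 2 — Component impedances:
  R: Z = R = 292 Ω
  L: Z = jωL = j·1106·0.002 = 0 + j2.212 Ω
Step 3 — Series combination: Z_total = R + L = 292 + j2.212 Ω = 292∠0.4° Ω.
Step 4 — Source phasor: V = 152∠153.4° V = -135.9 + j68.06 V.
Step 5 — Current: I = V / Z = -0.4637 + j0.2366 A = 0.5205∠153.0° A.
Step 6 — Complex power: S = V·I* = 79.12 + j0.5993 VA.
Step 7 — Real power: P = Re(S) = 79.12 W.
Step 8 — Reactive power: Q = Im(S) = 0.5993 VAR.
Step 9 — Apparent power: |S| = 79.12 VA.
Step 10 — Power factor: PF = P/|S| = 1 (lagging).

(a) P = 79.12 W  (b) Q = 0.5993 VAR  (c) S = 79.12 VA  (d) PF = 1 (lagging)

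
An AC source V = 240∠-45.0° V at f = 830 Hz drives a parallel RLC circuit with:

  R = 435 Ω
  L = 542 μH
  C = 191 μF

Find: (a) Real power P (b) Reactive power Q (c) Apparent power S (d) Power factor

Step 1 — Angular frequency: ω = 2π·f = 2π·830 = 5215 rad/s.
Step 2 — Component impedances:
  R: Z = R = 435 Ω
  L: Z = jωL = j·5215·0.000542 = 0 + j2.827 Ω
  C: Z = 1/(jωC) = -j/(ω·C) = 0 - j1.004 Ω
Step 3 — Parallel combination: 1/Z_total = 1/R + 1/L + 1/C; Z_total = 0.005572 - j1.557 Ω = 1.557∠-89.8° Ω.
Step 4 — Source phasor: V = 240∠-45.0° V = 169.7 - j169.7 V.
Step 5 — Current: I = V / Z = 109.4 + j108.6 A = 154.1∠44.8° A.
Step 6 — Complex power: S = V·I* = 132.4 - j3.7e+04 VA.
Step 7 — Real power: P = Re(S) = 132.4 W.
Step 8 — Reactive power: Q = Im(S) = -3.7e+04 VAR.
Step 9 — Apparent power: |S| = 3.7e+04 VA.
Step 10 — Power factor: PF = P/|S| = 0.003579 (leading).

(a) P = 132.4 W  (b) Q = -3.7e+04 VAR  (c) S = 3.7e+04 VA  (d) PF = 0.003579 (leading)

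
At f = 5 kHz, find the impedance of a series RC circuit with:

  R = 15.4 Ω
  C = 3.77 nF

Step 1 — Angular frequency: ω = 2π·f = 2π·5000 = 3.142e+04 rad/s.
Step 2 — Component impedances:
  R: Z = R = 15.4 Ω
  C: Z = 1/(jωC) = -j/(ω·C) = 0 - j8443 Ω
Step 3 — Series combination: Z_total = R + C = 15.4 - j8443 Ω = 8443∠-89.9° Ω.

Z = 15.4 - j8443 Ω = 8443∠-89.9° Ω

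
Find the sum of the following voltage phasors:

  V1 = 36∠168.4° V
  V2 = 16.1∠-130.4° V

Step 1 — Convert each phasor to rectangular form:
  V1 = 36·(cos(168.4°) + j·sin(168.4°)) = -35.26 + j7.239 V
  V2 = 16.1·(cos(-130.4°) + j·sin(-130.4°)) = -10.43 - j12.26 V
Step 2 — Sum components: V_total = -45.7 - j5.022 V.
Step 3 — Convert to polar: |V_total| = 45.97 V, ∠V_total = -173.7°.

V_total = 45.97∠-173.7° V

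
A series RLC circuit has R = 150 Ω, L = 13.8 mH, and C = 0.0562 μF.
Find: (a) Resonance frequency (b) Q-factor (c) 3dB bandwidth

Step 1 — Resonance: ω₀ = 1/√(LC) = 1/√(0.0138·5.62e-08) = 3.591e+04 rad/s.
Step 2 — f₀ = ω₀/(2π) = 5715 Hz.
Step 3 — Series Q: Q = ω₀L/R = 3.591e+04·0.0138/150 = 3.304.
Step 4 — Bandwidth: Δω = ω₀/Q = 1.087e+04 rad/s; BW = Δω/(2π) = 1730 Hz.

(a) f₀ = 5715 Hz  (b) Q = 3.304  (c) BW = 1730 Hz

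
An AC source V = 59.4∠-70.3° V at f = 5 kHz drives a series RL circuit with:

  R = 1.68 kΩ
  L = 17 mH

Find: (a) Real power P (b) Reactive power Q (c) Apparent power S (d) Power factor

Step 1 — Angular frequency: ω = 2π·f = 2π·5000 = 3.142e+04 rad/s.
Step 2 — Component impedances:
  R: Z = R = 1680 Ω
  L: Z = jωL = j·3.142e+04·0.017 = 0 + j534.1 Ω
Step 3 — Series combination: Z_total = R + L = 1680 + j534.1 Ω = 1763∠17.6° Ω.
Step 4 — Source phasor: V = 59.4∠-70.3° V = 20.02 - j55.92 V.
Step 5 — Current: I = V / Z = 0.001214 - j0.03367 A = 0.0337∠-87.9° A.
Step 6 — Complex power: S = V·I* = 1.907 + j0.6064 VA.
Step 7 — Real power: P = Re(S) = 1.907 W.
Step 8 — Reactive power: Q = Im(S) = 0.6064 VAR.
Step 9 — Apparent power: |S| = 2.002 VA.
Step 10 — Power factor: PF = P/|S| = 0.953 (lagging).

(a) P = 1.907 W  (b) Q = 0.6064 VAR  (c) S = 2.002 VA  (d) PF = 0.953 (lagging)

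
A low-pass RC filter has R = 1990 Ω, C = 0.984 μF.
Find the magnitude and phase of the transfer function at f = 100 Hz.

Step 1 — Angular frequency: ω = 2π·100 = 628.3 rad/s.
Step 2 — Transfer function: H(jω) = 1/(1 + jωRC).
Step 3 — Denominator: 1 + jωRC = 1 + j·628.3·1990·9.84e-07 = 1 + j1.23.
Step 4 — H = 0.3978 - j0.4894.
Step 5 — Magnitude: |H| = 0.6307 (-4.0 dB); phase: φ = -50.9°.

|H| = 0.6307 (-4.0 dB), φ = -50.9°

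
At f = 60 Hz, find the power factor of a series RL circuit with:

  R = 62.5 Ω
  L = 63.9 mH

Step 1 — Angular frequency: ω = 2π·f = 2π·60 = 377 rad/s.
Step 2 — Component impedances:
  R: Z = R = 62.5 Ω
  L: Z = jωL = j·377·0.0639 = 0 + j24.09 Ω
Step 3 — Series combination: Z_total = R + L = 62.5 + j24.09 Ω = 66.98∠21.1° Ω.
Step 4 — Power factor: PF = cos(φ) = Re(Z)/|Z| = 62.5/66.98 = 0.9331.
Step 5 — Type: Im(Z) = 24.09 ⇒ lagging (phase φ = 21.1°).

PF = 0.9331 (lagging, φ = 21.1°)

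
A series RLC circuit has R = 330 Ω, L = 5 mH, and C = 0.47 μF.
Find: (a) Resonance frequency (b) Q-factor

Step 1 — Resonance condition Im(Z)=0 gives ω₀ = 1/√(LC).
Step 2 — ω₀ = 1/√(0.005·4.7e-07) = 2.063e+04 rad/s.
Step 3 — f₀ = ω₀/(2π) = 3283 Hz.
Step 4 — Series Q: Q = ω₀L/R = 2.063e+04·0.005/330 = 0.3126.

(a) f₀ = 3283 Hz  (b) Q = 0.3126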